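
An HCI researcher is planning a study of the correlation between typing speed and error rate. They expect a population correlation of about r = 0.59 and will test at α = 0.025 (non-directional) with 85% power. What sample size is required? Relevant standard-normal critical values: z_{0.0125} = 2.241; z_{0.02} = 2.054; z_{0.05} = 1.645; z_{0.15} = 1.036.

n = 27

Fisher's z: C = ½·ln((1+r)/(1−r)) = ½·ln(3.8780) = 0.6777.
n = ((z_{α/2} + z_β)/C)² + 3.
(2.241 + 1.036) / 0.6777 = 3.277 / 0.6777 = 4.835.
n = 4.835² + 3 = 23.38 + 3 = 26.4.
Round up.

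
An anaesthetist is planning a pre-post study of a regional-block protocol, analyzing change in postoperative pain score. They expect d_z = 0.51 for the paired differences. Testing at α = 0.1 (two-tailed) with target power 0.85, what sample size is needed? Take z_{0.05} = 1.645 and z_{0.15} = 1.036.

For a paired (one-sample on differences) test: n = ((z_{α/2} + z_β) / d)².
z_{α/2} + z_β = 1.645 + 1.036 = 2.681.
n = (2.681 / 0.51)² = 5.257² = 27.63.
Round up.

n = 28 pairs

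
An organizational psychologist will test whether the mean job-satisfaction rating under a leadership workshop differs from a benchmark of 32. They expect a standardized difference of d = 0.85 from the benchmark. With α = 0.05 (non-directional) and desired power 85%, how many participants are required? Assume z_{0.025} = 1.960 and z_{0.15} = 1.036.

For a one-sample test: n = ((z_{α/2} + z_β) / d)².
z_{α/2} + z_β = 1.960 + 1.036 = 2.996.
n = (2.996 / 0.85)² = 3.525² = 12.42.
Round up.

n = 13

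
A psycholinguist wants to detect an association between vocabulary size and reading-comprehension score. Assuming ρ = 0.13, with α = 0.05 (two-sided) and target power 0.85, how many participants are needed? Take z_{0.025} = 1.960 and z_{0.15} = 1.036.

n = 529

Fisher's z: C = ½·ln((1+r)/(1−r)) = ½·ln(1.2989) = 0.1307.
n = ((z_{α/2} + z_β)/C)² + 3.
(1.960 + 1.036) / 0.1307 = 2.996 / 0.1307 = 22.923.
n = 22.923² + 3 = 525.45 + 3 = 528.5.
Round up.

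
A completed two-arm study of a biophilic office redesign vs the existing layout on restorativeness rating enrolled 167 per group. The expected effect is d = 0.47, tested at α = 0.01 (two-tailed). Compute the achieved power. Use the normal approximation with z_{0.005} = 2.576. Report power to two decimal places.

For two equal groups, power = Φ(d·√(n/2) − z_{α/2}).
d·√(n/2) = 0.47 × √(167/2) = 0.47 × 9.138 = 4.295.
z_β = 4.295 − 2.576 = 1.719.
Power = Φ(1.719) = 0.957.

power ≈ 0.96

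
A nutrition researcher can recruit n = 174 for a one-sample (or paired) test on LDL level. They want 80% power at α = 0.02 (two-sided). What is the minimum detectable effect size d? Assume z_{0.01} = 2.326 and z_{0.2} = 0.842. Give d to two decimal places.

For a single sample (or paired design) of n = 174: d_min = (z_{α/2} + z_β)/√n.
z-sum = 2.326 + 0.842 = 3.168.
d_min = 3.168 / √174 = 3.168 / 13.191 = 0.240.

d_min ≈ 0.24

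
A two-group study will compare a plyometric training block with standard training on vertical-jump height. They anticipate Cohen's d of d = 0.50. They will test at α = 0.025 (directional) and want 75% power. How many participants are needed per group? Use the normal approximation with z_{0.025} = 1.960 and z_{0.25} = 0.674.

For two independent groups with equal n: n = 2·((z_{α} + z_β) / d)².
z_{α} + z_β = 1.960 + 0.674 = 2.634.
n = 2 × (2.634 / 0.50)² = 2 × 5.268² = 2 × 27.75 = 55.5.
Round up to the next whole participant.

n = 56 per group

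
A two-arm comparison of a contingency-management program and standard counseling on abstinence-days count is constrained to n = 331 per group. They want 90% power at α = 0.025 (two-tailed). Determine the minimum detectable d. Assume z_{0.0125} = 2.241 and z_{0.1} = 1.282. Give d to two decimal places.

For two independent groups of n = 331 each: d_min = (z_{α/2} + z_β)·√(2/n).
z-sum = 2.241 + 1.282 = 3.523.
d_min = 3.523 × √(2/331) = 3.523 × 0.0777 = 0.274.

d_min ≈ 0.27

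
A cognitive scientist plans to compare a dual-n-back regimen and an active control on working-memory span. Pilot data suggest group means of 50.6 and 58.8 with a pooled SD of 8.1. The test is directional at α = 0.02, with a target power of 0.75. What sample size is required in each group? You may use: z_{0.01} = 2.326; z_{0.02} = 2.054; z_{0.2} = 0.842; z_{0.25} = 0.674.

n = 15 per group

Cohen's d = |M₁ − M₂| / SD_pooled = |50.6 − 58.8| / 8.1 = 8.2 / 8.1 = 1.012.
For two independent groups with equal n: n = 2·((z_{α} + z_β) / d)².
z_{α} + z_β = 2.054 + 0.674 = 2.728.
n = 2 × (2.728 / 1.012)² = 2 × 2.696² = 2 × 7.27 = 14.5.
Round up to the next whole participant.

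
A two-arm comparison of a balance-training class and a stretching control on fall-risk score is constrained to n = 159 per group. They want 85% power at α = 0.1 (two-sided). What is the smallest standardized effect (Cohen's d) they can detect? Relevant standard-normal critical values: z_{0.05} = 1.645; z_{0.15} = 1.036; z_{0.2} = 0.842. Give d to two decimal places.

For two independent groups of n = 159 each: d_min = (z_{α/2} + z_β)·√(2/n).
z-sum = 1.645 + 1.036 = 2.681.
d_min = 2.681 × √(2/159) = 2.681 × 0.1122 = 0.301.

d_min ≈ 0.30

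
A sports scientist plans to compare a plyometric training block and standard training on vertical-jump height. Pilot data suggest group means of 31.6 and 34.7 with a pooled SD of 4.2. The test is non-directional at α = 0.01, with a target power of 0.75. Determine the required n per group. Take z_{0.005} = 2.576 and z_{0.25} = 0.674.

n = 39 per group

Cohen's d = |M₁ − M₂| / SD_pooled = |31.6 − 34.7| / 4.2 = 3.1 / 4.2 = 0.738.
For two independent groups with equal n: n = 2·((z_{α/2} + z_β) / d)².
z_{α/2} + z_β = 2.576 + 0.674 = 3.250.
n = 2 × (3.250 / 0.738)² = 2 × 4.404² = 2 × 19.39 = 38.8.
Round up to the next whole participant.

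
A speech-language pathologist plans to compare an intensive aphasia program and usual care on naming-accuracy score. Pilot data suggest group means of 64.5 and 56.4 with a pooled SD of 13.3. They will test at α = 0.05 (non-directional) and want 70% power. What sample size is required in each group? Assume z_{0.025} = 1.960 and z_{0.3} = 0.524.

n = 34 per group

Cohen's d = |M₁ − M₂| / SD_pooled = |64.5 − 56.4| / 13.3 = 8.1 / 13.3 = 0.609.
For two independent groups with equal n: n = 2·((z_{α/2} + z_β) / d)².
z_{α/2} + z_β = 1.960 + 0.524 = 2.484.
n = 2 × (2.484 / 0.609)² = 2 × 4.079² = 2 × 16.64 = 33.3.
Round up to the next whole participant.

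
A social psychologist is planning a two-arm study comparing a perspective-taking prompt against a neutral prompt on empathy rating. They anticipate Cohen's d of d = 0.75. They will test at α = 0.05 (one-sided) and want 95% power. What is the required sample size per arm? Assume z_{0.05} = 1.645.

n = 39 per group

For two independent groups with equal n: n = 2·((z_{α} + z_β) / d)².
z_{α} + z_β = 1.645 + 1.645 = 3.290.
n = 2 × (3.290 / 0.75)² = 2 × 4.387² = 2 × 19.24 = 38.5.
Round up to the next whole participant.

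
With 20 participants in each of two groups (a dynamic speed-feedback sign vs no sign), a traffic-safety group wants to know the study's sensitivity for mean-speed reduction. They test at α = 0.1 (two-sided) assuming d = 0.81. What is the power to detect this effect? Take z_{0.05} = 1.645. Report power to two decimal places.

power ≈ 0.82

For two equal groups, power = Φ(d·√(n/2) − z_{α/2}).
d·√(n/2) = 0.81 × √(20/2) = 0.81 × 3.162 = 2.561.
z_β = 2.561 − 1.645 = 0.916.
Power = Φ(0.916) = 0.820.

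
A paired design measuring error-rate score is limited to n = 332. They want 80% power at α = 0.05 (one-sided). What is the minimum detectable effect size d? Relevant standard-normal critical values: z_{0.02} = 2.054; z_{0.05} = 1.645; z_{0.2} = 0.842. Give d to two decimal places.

d_min ≈ 0.14

For a single sample (or paired design) of n = 332: d_min = (z_{α} + z_β)/√n.
z-sum = 1.645 + 0.842 = 2.487.
d_min = 2.487 / √332 = 2.487 / 18.221 = 0.136.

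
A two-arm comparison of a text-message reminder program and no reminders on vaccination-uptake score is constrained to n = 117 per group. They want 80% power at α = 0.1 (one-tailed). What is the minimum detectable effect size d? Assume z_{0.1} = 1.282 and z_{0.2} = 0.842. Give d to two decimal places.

For two independent groups of n = 117 each: d_min = (z_{α} + z_β)·√(2/n).
z-sum = 1.282 + 0.842 = 2.124.
d_min = 2.124 × √(2/117) = 2.124 × 0.1307 = 0.278.

d_min ≈ 0.28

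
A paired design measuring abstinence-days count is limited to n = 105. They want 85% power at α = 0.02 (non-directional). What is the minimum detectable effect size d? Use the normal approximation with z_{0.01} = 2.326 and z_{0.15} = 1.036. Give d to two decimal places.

d_min ≈ 0.33

For a single sample (or paired design) of n = 105: d_min = (z_{α/2} + z_β)/√n.
z-sum = 2.326 + 1.036 = 3.362.
d_min = 3.362 / √105 = 3.362 / 10.247 = 0.328.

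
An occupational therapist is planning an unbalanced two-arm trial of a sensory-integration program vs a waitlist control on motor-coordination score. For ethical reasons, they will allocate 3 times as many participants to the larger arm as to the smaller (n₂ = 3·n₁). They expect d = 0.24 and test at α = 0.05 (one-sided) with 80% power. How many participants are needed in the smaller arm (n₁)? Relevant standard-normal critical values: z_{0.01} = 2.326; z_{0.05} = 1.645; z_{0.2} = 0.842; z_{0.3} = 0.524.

n₁ = 144

With allocation ratio k = n₂/n₁ = 3, Var(x̄₁−x̄₂) = σ²(1/n₁ + 1/(k·n₁)) = σ²·(k+1)/(k·n₁).
So n₁ = (1 + 1/k)·((z_{α} + z_β)/d)² = 1.333 × (2.487/0.24)².
n₁ = 1.333 × 107.38 = 143.2.
Round up: n₁ = 144, giving n₂ = 3 × 144 = 432.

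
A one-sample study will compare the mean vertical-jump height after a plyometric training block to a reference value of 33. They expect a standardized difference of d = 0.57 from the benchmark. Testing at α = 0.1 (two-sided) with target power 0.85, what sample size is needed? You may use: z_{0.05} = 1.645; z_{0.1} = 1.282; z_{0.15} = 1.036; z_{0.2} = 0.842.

n = 23

For a one-sample test: n = ((z_{α/2} + z_β) / d)².
z_{α/2} + z_β = 1.645 + 1.036 = 2.681.
n = (2.681 / 0.57)² = 4.704² = 22.12.
Round up.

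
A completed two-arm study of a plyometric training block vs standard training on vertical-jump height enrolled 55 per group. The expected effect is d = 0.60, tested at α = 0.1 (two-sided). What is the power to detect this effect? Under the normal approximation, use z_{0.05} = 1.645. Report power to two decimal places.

For two equal groups, power = Φ(d·√(n/2) − z_{α/2}).
d·√(n/2) = 0.60 × √(55/2) = 0.60 × 5.244 = 3.146.
z_β = 3.146 − 1.645 = 1.501.
Power = Φ(1.501) = 0.933.

power ≈ 0.93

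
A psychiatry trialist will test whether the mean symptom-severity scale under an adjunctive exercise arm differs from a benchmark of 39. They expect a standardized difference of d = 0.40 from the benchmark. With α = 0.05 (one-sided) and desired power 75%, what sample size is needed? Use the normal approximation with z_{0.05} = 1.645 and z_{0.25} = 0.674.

n = 34

For a one-sample test: n = ((z_{α} + z_β) / d)².
z_{α} + z_β = 1.645 + 0.674 = 2.319.
n = (2.319 / 0.40)² = 5.797² = 33.61.
Round up.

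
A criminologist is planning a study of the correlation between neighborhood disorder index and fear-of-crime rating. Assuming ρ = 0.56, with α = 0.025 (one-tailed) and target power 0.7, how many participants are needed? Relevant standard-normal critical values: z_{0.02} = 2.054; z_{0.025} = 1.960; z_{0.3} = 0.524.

n = 19

Fisher's z: C = ½·ln((1+r)/(1−r)) = ½·ln(3.5455) = 0.6328.
n = ((z_{α} + z_β)/C)² + 3.
(1.960 + 0.524) / 0.6328 = 2.484 / 0.6328 = 3.925.
n = 3.925² + 3 = 15.41 + 3 = 18.4.
Round up.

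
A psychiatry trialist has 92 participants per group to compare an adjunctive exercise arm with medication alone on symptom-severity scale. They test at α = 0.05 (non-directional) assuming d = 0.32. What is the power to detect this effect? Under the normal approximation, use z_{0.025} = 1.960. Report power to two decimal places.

For two equal groups, power = Φ(d·√(n/2) − z_{α/2}).
d·√(n/2) = 0.32 × √(92/2) = 0.32 × 6.782 = 2.170.
z_β = 2.170 − 1.960 = 0.210.
Power = Φ(0.210) = 0.583.

power ≈ 0.58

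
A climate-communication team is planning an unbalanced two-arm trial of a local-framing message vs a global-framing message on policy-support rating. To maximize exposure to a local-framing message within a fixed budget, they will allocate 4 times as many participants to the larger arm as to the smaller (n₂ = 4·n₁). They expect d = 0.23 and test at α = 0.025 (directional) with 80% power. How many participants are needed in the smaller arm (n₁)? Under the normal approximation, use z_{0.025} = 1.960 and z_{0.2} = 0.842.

With allocation ratio k = n₂/n₁ = 4, Var(x̄₁−x̄₂) = σ²(1/n₁ + 1/(k·n₁)) = σ²·(k+1)/(k·n₁).
So n₁ = (1 + 1/k)·((z_{α} + z_β)/d)² = 1.250 × (2.802/0.23)².
n₁ = 1.250 × 148.42 = 185.5.
Round up: n₁ = 186, giving n₂ = 4 × 186 = 744.

n₁ = 186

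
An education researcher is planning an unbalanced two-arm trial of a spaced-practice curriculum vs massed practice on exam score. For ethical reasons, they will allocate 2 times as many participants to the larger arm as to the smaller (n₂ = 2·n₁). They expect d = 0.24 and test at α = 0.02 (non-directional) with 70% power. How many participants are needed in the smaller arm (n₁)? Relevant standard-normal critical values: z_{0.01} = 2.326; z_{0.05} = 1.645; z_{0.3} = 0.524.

n₁ = 212

With allocation ratio k = n₂/n₁ = 2, Var(x̄₁−x̄₂) = σ²(1/n₁ + 1/(k·n₁)) = σ²·(k+1)/(k·n₁).
So n₁ = (1 + 1/k)·((z_{α/2} + z_β)/d)² = 1.500 × (2.850/0.24)².
n₁ = 1.500 × 141.02 = 211.5.
Round up: n₁ = 212, giving n₂ = 2 × 212 = 424.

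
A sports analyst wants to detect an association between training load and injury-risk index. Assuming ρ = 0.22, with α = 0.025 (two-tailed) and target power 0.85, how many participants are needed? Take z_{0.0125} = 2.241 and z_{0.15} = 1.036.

n = 218

Fisher's z: C = ½·ln((1+r)/(1−r)) = ½·ln(1.5641) = 0.2237.
n = ((z_{α/2} + z_β)/C)² + 3.
(2.241 + 1.036) / 0.2237 = 3.277 / 0.2237 = 14.649.
n = 14.649² + 3 = 214.60 + 3 = 217.6.
Round up.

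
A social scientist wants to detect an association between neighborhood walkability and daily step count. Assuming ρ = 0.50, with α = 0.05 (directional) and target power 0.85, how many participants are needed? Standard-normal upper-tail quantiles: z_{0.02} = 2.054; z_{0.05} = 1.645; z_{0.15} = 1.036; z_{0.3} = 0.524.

n = 27

Fisher's z: C = ½·ln((1+r)/(1−r)) = ½·ln(3.0000) = 0.5493.
n = ((z_{α} + z_β)/C)² + 3.
(1.645 + 1.036) / 0.5493 = 2.681 / 0.5493 = 4.881.
n = 4.881² + 3 = 23.82 + 3 = 26.8.
Round up.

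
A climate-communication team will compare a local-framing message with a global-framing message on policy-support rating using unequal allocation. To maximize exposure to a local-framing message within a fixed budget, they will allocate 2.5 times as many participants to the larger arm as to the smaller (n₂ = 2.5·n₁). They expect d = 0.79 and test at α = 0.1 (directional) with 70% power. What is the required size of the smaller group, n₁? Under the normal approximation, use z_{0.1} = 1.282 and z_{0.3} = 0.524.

n₁ = 8

With allocation ratio k = n₂/n₁ = 2.5, Var(x̄₁−x̄₂) = σ²(1/n₁ + 1/(k·n₁)) = σ²·(k+1)/(k·n₁).
So n₁ = (1 + 1/k)·((z_{α} + z_β)/d)² = 1.400 × (1.806/0.79)².
n₁ = 1.400 × 5.23 = 7.3.
Round up: n₁ = 8, giving n₂ = 2.5 × 8 = 20.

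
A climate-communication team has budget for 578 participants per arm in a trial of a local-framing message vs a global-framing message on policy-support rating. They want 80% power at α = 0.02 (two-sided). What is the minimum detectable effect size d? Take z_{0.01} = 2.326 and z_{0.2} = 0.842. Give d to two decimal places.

For two independent groups of n = 578 each: d_min = (z_{α/2} + z_β)·√(2/n).
z-sum = 2.326 + 0.842 = 3.168.
d_min = 3.168 × √(2/578) = 3.168 × 0.0588 = 0.186.

d_min ≈ 0.19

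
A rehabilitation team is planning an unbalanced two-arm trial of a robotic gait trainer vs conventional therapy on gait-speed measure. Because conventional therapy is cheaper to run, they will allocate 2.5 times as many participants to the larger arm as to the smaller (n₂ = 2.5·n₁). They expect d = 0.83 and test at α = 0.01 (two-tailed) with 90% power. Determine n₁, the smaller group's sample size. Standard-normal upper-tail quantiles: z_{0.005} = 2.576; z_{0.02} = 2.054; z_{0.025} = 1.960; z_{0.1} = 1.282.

With allocation ratio k = n₂/n₁ = 2.5, Var(x̄₁−x̄₂) = σ²(1/n₁ + 1/(k·n₁)) = σ²·(k+1)/(k·n₁).
So n₁ = (1 + 1/k)·((z_{α/2} + z_β)/d)² = 1.400 × (3.858/0.83)².
n₁ = 1.400 × 21.61 = 30.2.
Round up: n₁ = 31, giving n₂ = ⌈2.5 × 31⌉ = ⌈77.5⌉ = 78.

n₁ = 31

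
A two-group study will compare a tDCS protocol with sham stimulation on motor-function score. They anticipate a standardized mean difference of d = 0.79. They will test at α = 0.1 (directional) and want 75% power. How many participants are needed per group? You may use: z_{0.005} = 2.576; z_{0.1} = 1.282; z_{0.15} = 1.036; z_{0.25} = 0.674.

n = 13 per group

For two independent groups with equal n: n = 2·((z_{α} + z_β) / d)².
z_{α} + z_β = 1.282 + 0.674 = 1.956.
n = 2 × (1.956 / 0.79)² = 2 × 2.476² = 2 × 6.13 = 12.3.
Round up to the next whole participant.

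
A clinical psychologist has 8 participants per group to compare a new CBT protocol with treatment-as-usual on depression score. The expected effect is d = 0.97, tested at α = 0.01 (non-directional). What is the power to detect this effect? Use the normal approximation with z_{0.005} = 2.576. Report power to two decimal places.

power ≈ 0.26

For two equal groups, power = Φ(d·√(n/2) − z_{α/2}).
d·√(n/2) = 0.97 × √(8/2) = 0.97 × 2.000 = 1.940.
z_β = 1.940 − 2.576 = -0.636.
Power = Φ(-0.636) = 0.262.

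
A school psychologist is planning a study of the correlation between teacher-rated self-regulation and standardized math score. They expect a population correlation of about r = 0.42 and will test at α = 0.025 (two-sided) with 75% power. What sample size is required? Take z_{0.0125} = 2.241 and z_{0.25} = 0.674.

n = 46

Fisher's z: C = ½·ln((1+r)/(1−r)) = ½·ln(2.4483) = 0.4477.
n = ((z_{α/2} + z_β)/C)² + 3.
(2.241 + 0.674) / 0.4477 = 2.915 / 0.4477 = 6.511.
n = 6.511² + 3 = 42.39 + 3 = 45.4.
Round up.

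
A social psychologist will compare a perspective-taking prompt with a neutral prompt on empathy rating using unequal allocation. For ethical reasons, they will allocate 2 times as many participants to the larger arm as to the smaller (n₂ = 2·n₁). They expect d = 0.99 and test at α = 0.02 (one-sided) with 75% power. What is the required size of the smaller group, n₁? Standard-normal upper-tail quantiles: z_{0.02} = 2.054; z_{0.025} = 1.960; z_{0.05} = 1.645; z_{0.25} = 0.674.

n₁ = 12

With allocation ratio k = n₂/n₁ = 2, Var(x̄₁−x̄₂) = σ²(1/n₁ + 1/(k·n₁)) = σ²·(k+1)/(k·n₁).
So n₁ = (1 + 1/k)·((z_{α} + z_β)/d)² = 1.500 × (2.728/0.99)².
n₁ = 1.500 × 7.59 = 11.4.
Round up: n₁ = 12, giving n₂ = 2 × 12 = 24.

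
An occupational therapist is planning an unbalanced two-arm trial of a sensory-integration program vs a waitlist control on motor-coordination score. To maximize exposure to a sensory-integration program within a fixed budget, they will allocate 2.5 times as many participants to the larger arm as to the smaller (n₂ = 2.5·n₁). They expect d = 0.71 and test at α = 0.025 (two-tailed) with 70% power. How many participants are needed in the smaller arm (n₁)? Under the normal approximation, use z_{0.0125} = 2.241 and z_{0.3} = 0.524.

With allocation ratio k = n₂/n₁ = 2.5, Var(x̄₁−x̄₂) = σ²(1/n₁ + 1/(k·n₁)) = σ²·(k+1)/(k·n₁).
So n₁ = (1 + 1/k)·((z_{α/2} + z_β)/d)² = 1.400 × (2.765/0.71)².
n₁ = 1.400 × 15.17 = 21.2.
Round up: n₁ = 22, giving n₂ = 2.5 × 22 = 55.

n₁ = 22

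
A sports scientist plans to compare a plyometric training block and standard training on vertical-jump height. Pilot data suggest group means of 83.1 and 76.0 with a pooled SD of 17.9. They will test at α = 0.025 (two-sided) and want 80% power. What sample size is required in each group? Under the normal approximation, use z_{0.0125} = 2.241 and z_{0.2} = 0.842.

n = 121 per group

Cohen's d = |M₁ − M₂| / SD_pooled = |83.1 − 76.0| / 17.9 = 7.1 / 17.9 = 0.397.
For two independent groups with equal n: n = 2·((z_{α/2} + z_β) / d)².
z_{α/2} + z_β = 2.241 + 0.842 = 3.083.
n = 2 × (3.083 / 0.397)² = 2 × 7.766² = 2 × 60.31 = 120.6.
Round up to the next whole participant.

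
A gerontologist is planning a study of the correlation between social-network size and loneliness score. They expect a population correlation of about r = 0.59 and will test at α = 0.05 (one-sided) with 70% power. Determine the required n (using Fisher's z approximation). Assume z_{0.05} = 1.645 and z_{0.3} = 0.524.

Fisher's z: C = ½·ln((1+r)/(1−r)) = ½·ln(3.8780) = 0.6777.
n = ((z_{α} + z_β)/C)² + 3.
(1.645 + 0.524) / 0.6777 = 2.169 / 0.6777 = 3.201.
n = 3.201² + 3 = 10.24 + 3 = 13.2.
Round up.

n = 14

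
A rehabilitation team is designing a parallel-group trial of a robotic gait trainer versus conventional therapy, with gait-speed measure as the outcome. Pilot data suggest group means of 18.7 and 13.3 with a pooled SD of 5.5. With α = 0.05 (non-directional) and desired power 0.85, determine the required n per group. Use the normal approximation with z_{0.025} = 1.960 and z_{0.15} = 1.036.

Cohen's d = |M₁ − M₂| / SD_pooled = |18.7 − 13.3| / 5.5 = 5.4 / 5.5 = 0.982.
For two independent groups with equal n: n = 2·((z_{α/2} + z_β) / d)².
z_{α/2} + z_β = 1.960 + 1.036 = 2.996.
n = 2 × (2.996 / 0.982)² = 2 × 3.051² = 2 × 9.31 = 18.6.
Round up to the next whole participant.

n = 19 per group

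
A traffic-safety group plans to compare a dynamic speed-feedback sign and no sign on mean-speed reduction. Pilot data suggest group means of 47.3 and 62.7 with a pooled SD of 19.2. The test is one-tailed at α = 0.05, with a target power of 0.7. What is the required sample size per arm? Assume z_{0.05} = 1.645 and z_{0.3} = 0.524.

Cohen's d = |M₁ − M₂| / SD_pooled = |47.3 − 62.7| / 19.2 = 15.4 / 19.2 = 0.802.
For two independent groups with equal n: n = 2·((z_{α} + z_β) / d)².
z_{α} + z_β = 1.645 + 0.524 = 2.169.
n = 2 × (2.169 / 0.802)² = 2 × 2.704² = 2 × 7.31 = 14.6.
Round up to the next whole participant.

n = 15 per group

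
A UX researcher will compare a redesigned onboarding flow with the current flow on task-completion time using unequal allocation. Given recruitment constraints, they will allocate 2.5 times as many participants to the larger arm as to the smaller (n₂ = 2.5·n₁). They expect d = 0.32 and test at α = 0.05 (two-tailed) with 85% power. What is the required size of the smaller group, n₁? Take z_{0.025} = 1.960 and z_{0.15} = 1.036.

With allocation ratio k = n₂/n₁ = 2.5, Var(x̄₁−x̄₂) = σ²(1/n₁ + 1/(k·n₁)) = σ²·(k+1)/(k·n₁).
So n₁ = (1 + 1/k)·((z_{α/2} + z_β)/d)² = 1.400 × (2.996/0.32)².
n₁ = 1.400 × 87.66 = 122.7.
Round up: n₁ = 123, giving n₂ = ⌈2.5 × 123⌉ = ⌈307.5⌉ = 308.

n₁ = 123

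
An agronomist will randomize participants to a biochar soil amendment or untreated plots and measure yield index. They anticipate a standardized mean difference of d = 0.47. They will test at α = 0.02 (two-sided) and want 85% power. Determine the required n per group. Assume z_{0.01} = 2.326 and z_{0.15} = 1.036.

n = 103 per group

For two independent groups with equal n: n = 2·((z_{α/2} + z_β) / d)².
z_{α/2} + z_β = 2.326 + 1.036 = 3.362.
n = 2 × (3.362 / 0.47)² = 2 × 7.153² = 2 × 51.17 = 102.3.
Round up to the next whole participant.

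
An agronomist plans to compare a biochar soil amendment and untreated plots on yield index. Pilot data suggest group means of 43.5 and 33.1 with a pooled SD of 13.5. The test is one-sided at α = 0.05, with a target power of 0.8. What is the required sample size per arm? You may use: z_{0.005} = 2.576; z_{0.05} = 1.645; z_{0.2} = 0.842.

n = 21 per group

Cohen's d = |M₁ − M₂| / SD_pooled = |43.5 − 33.1| / 13.5 = 10.4 / 13.5 = 0.770.
For two independent groups with equal n: n = 2·((z_{α} + z_β) / d)².
z_{α} + z_β = 1.645 + 0.842 = 2.487.
n = 2 × (2.487 / 0.770)² = 2 × 3.230² = 2 × 10.43 = 20.9.
Round up to the next whole participant.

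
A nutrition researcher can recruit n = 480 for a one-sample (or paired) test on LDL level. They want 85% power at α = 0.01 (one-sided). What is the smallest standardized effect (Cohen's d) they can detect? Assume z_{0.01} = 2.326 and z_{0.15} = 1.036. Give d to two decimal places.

For a single sample (or paired design) of n = 480: d_min = (z_{α} + z_β)/√n.
z-sum = 2.326 + 1.036 = 3.362.
d_min = 3.362 / √480 = 3.362 / 21.909 = 0.153.

d_min ≈ 0.15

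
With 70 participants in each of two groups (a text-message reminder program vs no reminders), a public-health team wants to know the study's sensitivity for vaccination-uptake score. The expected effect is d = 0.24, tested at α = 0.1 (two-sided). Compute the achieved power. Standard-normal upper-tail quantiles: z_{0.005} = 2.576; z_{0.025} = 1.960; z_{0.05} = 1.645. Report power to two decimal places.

power ≈ 0.41

For two equal groups, power = Φ(d·√(n/2) − z_{α/2}).
d·√(n/2) = 0.24 × √(70/2) = 0.24 × 5.916 = 1.420.
z_β = 1.420 − 1.645 = -0.225.
Power = Φ(-0.225) = 0.411.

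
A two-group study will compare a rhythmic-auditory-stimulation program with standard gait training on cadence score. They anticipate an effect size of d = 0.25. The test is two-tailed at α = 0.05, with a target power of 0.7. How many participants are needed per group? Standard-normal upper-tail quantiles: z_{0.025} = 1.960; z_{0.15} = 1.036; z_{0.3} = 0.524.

n = 198 per group

For two independent groups with equal n: n = 2·((z_{α/2} + z_β) / d)².
z_{α/2} + z_β = 1.960 + 0.524 = 2.484.
n = 2 × (2.484 / 0.25)² = 2 × 9.936² = 2 × 98.72 = 197.4.
Round up to the next whole participant.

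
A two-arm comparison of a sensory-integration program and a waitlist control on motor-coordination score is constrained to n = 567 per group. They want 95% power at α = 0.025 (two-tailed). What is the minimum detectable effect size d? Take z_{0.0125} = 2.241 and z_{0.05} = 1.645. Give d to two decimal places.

For two independent groups of n = 567 each: d_min = (z_{α/2} + z_β)·√(2/n).
z-sum = 2.241 + 1.645 = 3.886.
d_min = 3.886 × √(2/567) = 3.886 × 0.0594 = 0.231.

d_min ≈ 0.23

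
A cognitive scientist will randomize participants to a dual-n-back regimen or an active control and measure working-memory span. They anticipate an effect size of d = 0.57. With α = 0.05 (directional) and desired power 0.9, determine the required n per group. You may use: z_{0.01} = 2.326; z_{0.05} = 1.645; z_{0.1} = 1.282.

n = 53 per group

For two independent groups with equal n: n = 2·((z_{α} + z_β) / d)².
z_{α} + z_β = 1.645 + 1.282 = 2.927.
n = 2 × (2.927 / 0.57)² = 2 × 5.135² = 2 × 26.37 = 52.7.
Round up to the next whole participant.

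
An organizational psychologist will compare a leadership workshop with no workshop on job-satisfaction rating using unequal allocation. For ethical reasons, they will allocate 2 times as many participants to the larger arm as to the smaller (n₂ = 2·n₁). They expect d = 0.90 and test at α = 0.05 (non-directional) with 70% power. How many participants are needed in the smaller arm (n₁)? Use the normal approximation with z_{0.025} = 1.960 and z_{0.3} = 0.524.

n₁ = 12

With allocation ratio k = n₂/n₁ = 2, Var(x̄₁−x̄₂) = σ²(1/n₁ + 1/(k·n₁)) = σ²·(k+1)/(k·n₁).
So n₁ = (1 + 1/k)·((z_{α/2} + z_β)/d)² = 1.500 × (2.484/0.90)².
n₁ = 1.500 × 7.62 = 11.4.
Round up: n₁ = 12, giving n₂ = 2 × 12 = 24.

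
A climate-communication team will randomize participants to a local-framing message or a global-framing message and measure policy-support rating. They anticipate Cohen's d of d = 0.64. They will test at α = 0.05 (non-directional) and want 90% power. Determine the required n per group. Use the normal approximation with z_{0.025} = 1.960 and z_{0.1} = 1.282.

n = 52 per group

For two independent groups with equal n: n = 2·((z_{α/2} + z_β) / d)².
z_{α/2} + z_β = 1.960 + 1.282 = 3.242.
n = 2 × (3.242 / 0.64)² = 2 × 5.066² = 2 × 25.66 = 51.3.
Round up to the next whole participant.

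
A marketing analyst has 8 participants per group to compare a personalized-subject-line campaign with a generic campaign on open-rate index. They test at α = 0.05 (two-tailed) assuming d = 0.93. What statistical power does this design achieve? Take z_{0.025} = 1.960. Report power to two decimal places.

power ≈ 0.46

For two equal groups, power = Φ(d·√(n/2) − z_{α/2}).
d·√(n/2) = 0.93 × √(8/2) = 0.93 × 2.000 = 1.860.
z_β = 1.860 − 1.960 = -0.100.
Power = Φ(-0.100) = 0.460.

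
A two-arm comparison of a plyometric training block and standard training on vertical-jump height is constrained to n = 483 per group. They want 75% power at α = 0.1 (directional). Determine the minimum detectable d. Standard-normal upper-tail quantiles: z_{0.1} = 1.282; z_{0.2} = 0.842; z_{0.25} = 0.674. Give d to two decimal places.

For two independent groups of n = 483 each: d_min = (z_{α} + z_β)·√(2/n).
z-sum = 1.282 + 0.674 = 1.956.
d_min = 1.956 × √(2/483) = 1.956 × 0.0643 = 0.126.

d_min ≈ 0.13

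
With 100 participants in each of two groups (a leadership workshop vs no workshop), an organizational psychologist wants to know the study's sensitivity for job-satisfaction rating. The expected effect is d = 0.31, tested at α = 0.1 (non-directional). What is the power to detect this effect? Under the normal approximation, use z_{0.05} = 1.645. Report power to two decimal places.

power ≈ 0.71

For two equal groups, power = Φ(d·√(n/2) − z_{α/2}).
d·√(n/2) = 0.31 × √(100/2) = 0.31 × 7.071 = 2.192.
z_β = 2.192 − 1.645 = 0.547.
Power = Φ(0.547) = 0.708.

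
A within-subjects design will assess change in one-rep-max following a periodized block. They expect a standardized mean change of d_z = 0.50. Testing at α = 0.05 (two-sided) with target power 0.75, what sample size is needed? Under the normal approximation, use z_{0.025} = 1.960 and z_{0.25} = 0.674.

n = 28 pairs

For a paired (one-sample on differences) test: n = ((z_{α/2} + z_β) / d)².
z_{α/2} + z_β = 1.960 + 0.674 = 2.634.
n = (2.634 / 0.50)² = 5.268² = 27.75.
Round up.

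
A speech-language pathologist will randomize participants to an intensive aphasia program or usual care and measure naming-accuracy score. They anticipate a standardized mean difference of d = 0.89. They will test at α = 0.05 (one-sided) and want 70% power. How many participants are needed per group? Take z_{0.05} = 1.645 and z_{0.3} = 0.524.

n = 12 per group

For two independent groups with equal n: n = 2·((z_{α} + z_β) / d)².
z_{α} + z_β = 1.645 + 0.524 = 2.169.
n = 2 × (2.169 / 0.89)² = 2 × 2.437² = 2 × 5.94 = 11.9.
Round up to the next whole participant.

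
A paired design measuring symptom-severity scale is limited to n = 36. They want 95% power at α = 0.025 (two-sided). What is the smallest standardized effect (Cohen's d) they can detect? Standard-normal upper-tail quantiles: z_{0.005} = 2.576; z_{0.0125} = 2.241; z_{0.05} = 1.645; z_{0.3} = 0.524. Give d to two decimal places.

d_min ≈ 0.65

For a single sample (or paired design) of n = 36: d_min = (z_{α/2} + z_β)/√n.
z-sum = 2.241 + 1.645 = 3.886.
d_min = 3.886 / √36 = 3.886 / 6.000 = 0.648.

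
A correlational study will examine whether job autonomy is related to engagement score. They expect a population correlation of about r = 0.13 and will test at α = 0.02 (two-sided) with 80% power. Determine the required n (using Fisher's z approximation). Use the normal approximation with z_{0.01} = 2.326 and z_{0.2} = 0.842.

n = 591

Fisher's z: C = ½·ln((1+r)/(1−r)) = ½·ln(1.2989) = 0.1307.
n = ((z_{α/2} + z_β)/C)² + 3.
(2.326 + 0.842) / 0.1307 = 3.168 / 0.1307 = 24.239.
n = 24.239² + 3 = 587.52 + 3 = 590.5.
Round up.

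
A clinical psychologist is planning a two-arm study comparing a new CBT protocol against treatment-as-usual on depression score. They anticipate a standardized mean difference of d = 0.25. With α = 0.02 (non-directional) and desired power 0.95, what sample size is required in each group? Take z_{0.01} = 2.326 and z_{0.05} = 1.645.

n = 505 per group

For two independent groups with equal n: n = 2·((z_{α/2} + z_β) / d)².
z_{α/2} + z_β = 2.326 + 1.645 = 3.971.
n = 2 × (3.971 / 0.25)² = 2 × 15.884² = 2 × 252.30 = 504.6.
Round up to the next whole participant.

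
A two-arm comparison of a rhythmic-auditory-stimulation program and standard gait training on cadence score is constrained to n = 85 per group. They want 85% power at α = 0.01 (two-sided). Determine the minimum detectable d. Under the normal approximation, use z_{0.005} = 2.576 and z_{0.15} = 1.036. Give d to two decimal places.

d_min ≈ 0.55

For two independent groups of n = 85 each: d_min = (z_{α/2} + z_β)·√(2/n).
z-sum = 2.576 + 1.036 = 3.612.
d_min = 3.612 × √(2/85) = 3.612 × 0.1534 = 0.554.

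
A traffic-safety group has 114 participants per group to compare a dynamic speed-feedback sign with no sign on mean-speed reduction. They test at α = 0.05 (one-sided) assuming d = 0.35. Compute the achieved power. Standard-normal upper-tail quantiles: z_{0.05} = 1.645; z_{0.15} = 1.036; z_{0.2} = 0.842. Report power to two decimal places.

For two equal groups, power = Φ(d·√(n/2) − z_{α}).
d·√(n/2) = 0.35 × √(114/2) = 0.35 × 7.550 = 2.642.
z_β = 2.642 − 1.645 = 0.997.
Power = Φ(0.997) = 0.841.

power ≈ 0.84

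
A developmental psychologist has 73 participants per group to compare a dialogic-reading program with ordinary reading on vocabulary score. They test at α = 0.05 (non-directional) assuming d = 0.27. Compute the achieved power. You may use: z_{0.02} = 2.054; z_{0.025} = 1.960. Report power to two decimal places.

For two equal groups, power = Φ(d·√(n/2) − z_{α/2}).
d·√(n/2) = 0.27 × √(73/2) = 0.27 × 6.042 = 1.631.
z_β = 1.631 − 1.960 = -0.329.
Power = Φ(-0.329) = 0.371.

power ≈ 0.37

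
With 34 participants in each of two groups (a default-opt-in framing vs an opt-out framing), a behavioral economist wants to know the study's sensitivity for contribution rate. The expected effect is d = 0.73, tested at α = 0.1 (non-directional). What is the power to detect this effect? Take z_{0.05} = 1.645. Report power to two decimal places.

For two equal groups, power = Φ(d·√(n/2) − z_{α/2}).
d·√(n/2) = 0.73 × √(34/2) = 0.73 × 4.123 = 3.010.
z_β = 3.010 − 1.645 = 1.365.
Power = Φ(1.365) = 0.914.

power ≈ 0.91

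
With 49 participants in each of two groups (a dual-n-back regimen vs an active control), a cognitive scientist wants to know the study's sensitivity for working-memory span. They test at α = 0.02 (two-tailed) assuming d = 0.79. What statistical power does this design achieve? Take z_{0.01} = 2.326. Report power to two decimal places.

For two equal groups, power = Φ(d·√(n/2) − z_{α/2}).
d·√(n/2) = 0.79 × √(49/2) = 0.79 × 4.950 = 3.910.
z_β = 3.910 − 2.326 = 1.584.
Power = Φ(1.584) = 0.943.

power ≈ 0.94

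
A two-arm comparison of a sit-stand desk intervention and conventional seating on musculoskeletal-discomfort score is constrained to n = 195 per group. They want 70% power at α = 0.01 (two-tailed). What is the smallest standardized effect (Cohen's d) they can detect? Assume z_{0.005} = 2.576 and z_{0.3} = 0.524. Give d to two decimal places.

d_min ≈ 0.31

For two independent groups of n = 195 each: d_min = (z_{α/2} + z_β)·√(2/n).
z-sum = 2.576 + 0.524 = 3.100.
d_min = 3.100 × √(2/195) = 3.100 × 0.1013 = 0.314.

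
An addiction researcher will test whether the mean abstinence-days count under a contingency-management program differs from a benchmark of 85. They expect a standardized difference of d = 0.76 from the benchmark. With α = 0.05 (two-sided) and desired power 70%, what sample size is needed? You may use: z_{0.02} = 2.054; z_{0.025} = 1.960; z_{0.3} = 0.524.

For a one-sample test: n = ((z_{α/2} + z_β) / d)².
z_{α/2} + z_β = 1.960 + 0.524 = 2.484.
n = (2.484 / 0.76)² = 3.268² = 10.68.
Round up.

n = 11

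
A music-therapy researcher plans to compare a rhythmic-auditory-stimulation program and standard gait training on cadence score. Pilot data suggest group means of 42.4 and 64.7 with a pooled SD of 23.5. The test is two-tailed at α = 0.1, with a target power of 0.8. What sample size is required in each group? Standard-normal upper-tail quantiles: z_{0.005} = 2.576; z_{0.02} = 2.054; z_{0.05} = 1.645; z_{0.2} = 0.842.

n = 14 per group

Cohen's d = |M₁ − M₂| / SD_pooled = |42.4 − 64.7| / 23.5 = 22.3 / 23.5 = 0.949.
For two independent groups with equal n: n = 2·((z_{α/2} + z_β) / d)².
z_{α/2} + z_β = 1.645 + 0.842 = 2.487.
n = 2 × (2.487 / 0.949)² = 2 × 2.621² = 2 × 6.87 = 13.7.
Round up to the next whole participant.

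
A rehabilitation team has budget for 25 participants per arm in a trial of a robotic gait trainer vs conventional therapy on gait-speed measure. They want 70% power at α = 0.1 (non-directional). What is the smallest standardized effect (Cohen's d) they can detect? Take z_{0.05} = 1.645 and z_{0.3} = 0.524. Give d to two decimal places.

d_min ≈ 0.61

For two independent groups of n = 25 each: d_min = (z_{α/2} + z_β)·√(2/n).
z-sum = 1.645 + 0.524 = 2.169.
d_min = 2.169 × √(2/25) = 2.169 × 0.2828 = 0.613.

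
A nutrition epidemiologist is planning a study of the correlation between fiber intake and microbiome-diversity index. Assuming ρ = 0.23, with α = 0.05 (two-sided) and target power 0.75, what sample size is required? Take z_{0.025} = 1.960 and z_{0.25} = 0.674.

n = 130

Fisher's z: C = ½·ln((1+r)/(1−r)) = ½·ln(1.5974) = 0.2342.
n = ((z_{α/2} + z_β)/C)² + 3.
(1.960 + 0.674) / 0.2342 = 2.634 / 0.2342 = 11.247.
n = 11.247² + 3 = 126.49 + 3 = 129.5.
Round up.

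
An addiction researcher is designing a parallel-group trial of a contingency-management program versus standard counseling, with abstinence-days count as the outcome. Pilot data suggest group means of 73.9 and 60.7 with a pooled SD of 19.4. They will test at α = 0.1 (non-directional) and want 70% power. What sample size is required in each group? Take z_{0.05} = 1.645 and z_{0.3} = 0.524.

Cohen's d = |M₁ − M₂| / SD_pooled = |73.9 − 60.7| / 19.4 = 13.2 / 19.4 = 0.680.
For two independent groups with equal n: n = 2·((z_{α/2} + z_β) / d)².
z_{α/2} + z_β = 1.645 + 0.524 = 2.169.
n = 2 × (2.169 / 0.680)² = 2 × 3.190² = 2 × 10.17 = 20.3.
Round up to the next whole participant.

n = 21 per group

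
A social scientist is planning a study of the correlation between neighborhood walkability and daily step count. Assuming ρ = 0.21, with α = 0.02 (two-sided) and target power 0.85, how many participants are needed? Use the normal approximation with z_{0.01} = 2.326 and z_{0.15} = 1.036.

Fisher's z: C = ½·ln((1+r)/(1−r)) = ½·ln(1.5316) = 0.2132.
n = ((z_{α/2} + z_β)/C)² + 3.
(2.326 + 1.036) / 0.2132 = 3.362 / 0.2132 = 15.769.
n = 15.769² + 3 = 248.67 + 3 = 251.7.
Round up.

n = 252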